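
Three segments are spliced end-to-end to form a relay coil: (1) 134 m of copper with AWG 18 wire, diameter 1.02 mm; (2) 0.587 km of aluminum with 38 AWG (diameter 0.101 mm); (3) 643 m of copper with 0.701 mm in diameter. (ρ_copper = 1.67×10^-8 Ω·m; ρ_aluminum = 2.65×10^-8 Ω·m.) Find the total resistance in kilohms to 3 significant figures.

Seg 1: A = π(1.02/2 mm)² = π(5.1000e-04 m)² = 8.171e-07 m²
R_1 = (1.67×10^-8)(134)/(8.171e-07) = 2.739 Ω
Seg 2: A = π(0.101/2 mm)² = π(5.0500e-05 m)² = 8.012e-09 m²
R_2 = (2.65×10^-8)(587)/(8.012e-09) = 1942 Ω
Seg 3: A = π(d/2)² = π(3.5050e-04 m)² = 3.859e-07 m²
R_3 = (1.67×10^-8)(643)/(3.859e-07) = 27.82 Ω
R_total = R_1 + R_2 + R_3 = 1.97 kΩ

1.97 kΩ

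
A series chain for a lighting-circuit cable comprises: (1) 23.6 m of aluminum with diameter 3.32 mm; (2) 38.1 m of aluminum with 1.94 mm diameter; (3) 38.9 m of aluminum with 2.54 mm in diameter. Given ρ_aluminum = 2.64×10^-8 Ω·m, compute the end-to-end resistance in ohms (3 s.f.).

0.615 Ω

Seg 1: A = π(d/2)² = π(1.6600e-03 m)² = 8.657e-06 m²
R_1 = (2.64×10^-8)(23.6)/(8.657e-06) = 0.07197 Ω
Seg 2: A = π(d/2)² = π(9.7000e-04 m)² = 2.956e-06 m²
R_2 = (2.64×10^-8)(38.1)/(2.956e-06) = 0.3403 Ω
Seg 3: A = π(d/2)² = π(1.2700e-03 m)² = 5.067e-06 m²
R_3 = (2.64×10^-8)(38.9)/(5.067e-06) = 0.2027 Ω
R_total = R_1 + R_2 + R_3 = 0.615 Ω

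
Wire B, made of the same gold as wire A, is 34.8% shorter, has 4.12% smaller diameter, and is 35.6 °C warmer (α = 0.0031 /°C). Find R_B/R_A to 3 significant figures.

0.788

R ∝ ρL/d² with ρ ∝ (1+αΔT), so R_B/R_A = (1 − 34.8/100) × (1 − 4.12/100)⁻² × (1 + 0.0031×35.6)
= 0.652 × 1.088 × 1.11 = 0.788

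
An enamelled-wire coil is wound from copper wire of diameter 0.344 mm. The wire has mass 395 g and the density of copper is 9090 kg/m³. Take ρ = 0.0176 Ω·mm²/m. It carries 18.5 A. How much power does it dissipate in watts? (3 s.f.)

30300 W

ρ = 0.0176 Ω·mm²/m = 1.76×10^-8 Ω·m
A = π(d/2)² = π(1.7200e-04 m)² = 9.2941e-08 m²
L = m/(density·A) = 0.395/(9090×9.2941e-08) = 467.5 m
R = ρL/A = (1.76×10^-8)(467.5)/(9.2941e-08) = 88.54 Ω
P = I²R = (18.5)² × 88.54 = 30300 W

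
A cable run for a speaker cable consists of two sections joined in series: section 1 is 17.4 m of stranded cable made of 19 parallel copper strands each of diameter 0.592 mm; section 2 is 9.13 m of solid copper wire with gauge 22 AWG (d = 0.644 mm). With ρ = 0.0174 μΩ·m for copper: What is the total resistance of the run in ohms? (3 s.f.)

0.546 Ω

ρ = 0.0174 μΩ·m = 1.74×10^-8 Ω·m
Section 1: A_strand = π(2.9600e-04)² = 2.753e-07 m²; R₁ = ρL/(N·A_s) = (1.74×10^-8)(17.4)/(19×2.753e-07) = 0.05789 Ω
Section 2: A = π(0.644/2 mm)² = π(3.2200e-04 m)² = 3.257e-07 m²
R₂ = (1.74×10^-8)(9.13)/(3.257e-07) = 0.4877 Ω
R = R₁ + R₂ = 0.546 Ω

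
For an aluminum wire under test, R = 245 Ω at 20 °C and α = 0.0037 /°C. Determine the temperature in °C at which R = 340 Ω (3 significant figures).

R = R₀(1 + α(T − T₀)) ⇒ T = T₀ + (R/R₀ − 1)/α
T = 20 + (340/245 − 1)/0.0037 = 20 + (0.3878)/0.0037 = 125 °C

125 °C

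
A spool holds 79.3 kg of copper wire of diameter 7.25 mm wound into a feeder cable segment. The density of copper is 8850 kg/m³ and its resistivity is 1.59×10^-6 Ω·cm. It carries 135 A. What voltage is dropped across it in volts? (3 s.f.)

11.3 V

ρ = 1.59×10^-6 Ω·cm = 1.59×10^-8 Ω·m
A = π(d/2)² = π(3.6250e-03 m)² = 4.1282e-05 m²
L = m/(density·A) = 79.3/(8850×4.1282e-05) = 217.1 m
R = ρL/A = (1.59×10^-8)(217.1)/(4.1282e-05) = 0.0836 Ω
V = IR = 135 × 0.0836 = 11.3 V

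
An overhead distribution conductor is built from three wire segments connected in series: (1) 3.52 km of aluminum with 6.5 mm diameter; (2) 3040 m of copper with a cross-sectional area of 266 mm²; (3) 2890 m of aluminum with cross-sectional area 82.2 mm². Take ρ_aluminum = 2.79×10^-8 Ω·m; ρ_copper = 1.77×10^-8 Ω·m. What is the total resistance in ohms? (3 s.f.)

Seg 1: A = π(d/2)² = π(3.2500e-03 m)² = 3.318e-05 m²
R_1 = (2.79×10^-8)(3520)/(3.318e-05) = 2.96 Ω
Seg 2: A = 266 mm² = 2.660e-04 m²
R_2 = (1.77×10^-8)(3040)/(2.660e-04) = 0.2023 Ω
Seg 3: A = 82.2 mm² = 8.220e-05 m²
R_3 = (2.79×10^-8)(2890)/(8.220e-05) = 0.9809 Ω
R_total = R_1 + R_2 + R_3 = 4.14 Ω

4.14 Ω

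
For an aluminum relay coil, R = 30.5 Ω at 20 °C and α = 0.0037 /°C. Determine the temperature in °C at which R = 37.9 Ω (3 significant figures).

R = R₀(1 + α(T − T₀)) ⇒ T = T₀ + (R/R₀ − 1)/α
T = 20 + (37.9/30.5 − 1)/0.0037 = 20 + (0.2426)/0.0037 = 85.6 °C

85.6 °C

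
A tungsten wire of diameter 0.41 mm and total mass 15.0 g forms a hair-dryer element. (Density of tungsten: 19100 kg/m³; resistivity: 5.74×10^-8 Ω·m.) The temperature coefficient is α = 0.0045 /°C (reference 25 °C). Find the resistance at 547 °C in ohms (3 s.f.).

8.66 Ω

A = π(d/2)² = π(2.0500e-04 m)² = 1.3203e-07 m²
L = m/(density·A) = 0.015/(19100×1.3203e-07) = 5.948 m
R = ρL/A = (5.74×10^-8)(5.948)/(1.3203e-07) = 2.586 Ω
R(547 °C) = 2.586 × (1 + 0.0045×522) = 8.66 Ω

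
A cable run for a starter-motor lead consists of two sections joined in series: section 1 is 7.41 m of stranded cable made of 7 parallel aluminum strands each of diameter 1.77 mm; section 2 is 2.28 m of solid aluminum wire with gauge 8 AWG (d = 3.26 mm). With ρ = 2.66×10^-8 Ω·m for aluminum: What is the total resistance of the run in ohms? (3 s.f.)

Section 1: A_strand = π(8.8500e-04)² = 2.461e-06 m²; R₁ = ρL/(N·A_s) = (2.66×10^-8)(7.41)/(7×2.461e-06) = 0.01144 Ω
Section 2: A = π(3.26/2 mm)² = π(1.6300e-03 m)² = 8.347e-06 m²
R₂ = (2.66×10^-8)(2.28)/(8.347e-06) = 0.007266 Ω
R = R₁ + R₂ = 0.0187 Ω

0.0187 Ω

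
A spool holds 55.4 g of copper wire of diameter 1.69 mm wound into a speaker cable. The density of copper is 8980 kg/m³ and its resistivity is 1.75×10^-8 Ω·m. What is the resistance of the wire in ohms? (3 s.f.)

A = π(d/2)² = π(8.4500e-04 m)² = 2.2432e-06 m²
L = m/(density·A) = 0.0554/(8980×2.2432e-06) = 2.75 m
R = ρL/A = (1.75×10^-8)(2.75)/(2.2432e-06) = 0.0215 Ω

0.0215 Ω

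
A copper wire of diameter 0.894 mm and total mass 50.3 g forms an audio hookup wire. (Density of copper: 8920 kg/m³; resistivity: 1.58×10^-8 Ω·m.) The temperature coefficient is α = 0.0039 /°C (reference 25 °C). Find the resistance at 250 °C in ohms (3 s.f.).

0.425 Ω

A = π(d/2)² = π(4.4700e-04 m)² = 6.2772e-07 m²
L = m/(density·A) = 0.0503/(8920×6.2772e-07) = 8.983 m
R = ρL/A = (1.58×10^-8)(8.983)/(6.2772e-07) = 0.2261 Ω
R(250 °C) = 0.2261 × (1 + 0.0039×225) = 0.425 Ω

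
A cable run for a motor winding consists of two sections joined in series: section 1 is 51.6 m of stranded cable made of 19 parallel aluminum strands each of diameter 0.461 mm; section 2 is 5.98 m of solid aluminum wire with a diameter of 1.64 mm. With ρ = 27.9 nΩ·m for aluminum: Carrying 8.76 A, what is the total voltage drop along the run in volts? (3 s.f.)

ρ = 27.9 nΩ·m = 2.79×10^-8 Ω·m
Section 1: A_strand = π(2.3050e-04)² = 1.669e-07 m²; R₁ = ρL/(N·A_s) = (2.79×10^-8)(51.6)/(19×1.669e-07) = 0.454 Ω
Section 2: A = π(d/2)² = π(8.2000e-04 m)² = 2.112e-06 m²
R₂ = (2.79×10^-8)(5.98)/(2.112e-06) = 0.07898 Ω
R = R₁ + R₂ = 0.5329 Ω
V = IR = 8.76 × 0.5329 = 4.67 V

4.67 V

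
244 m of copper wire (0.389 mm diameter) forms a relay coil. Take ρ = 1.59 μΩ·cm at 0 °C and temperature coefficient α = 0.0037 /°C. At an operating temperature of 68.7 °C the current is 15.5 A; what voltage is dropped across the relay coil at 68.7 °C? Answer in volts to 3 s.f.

ρ = 1.59 μΩ·cm = 1.59×10^-8 Ω·m
A = π(d/2)² = π(1.9450e-04 m)² = 1.188e-07 m²
R₍0₎ = ρL/A = (1.59×10^-8)(244)/(1.188e-07) = 32.64 Ω
R₍68.7₎ = R₍0₎(1 + αΔT) = 32.64 × (1 + 0.0037×68.7) = 40.94 Ω
V = IR = 15.5 × 40.94 = 635 V

635 V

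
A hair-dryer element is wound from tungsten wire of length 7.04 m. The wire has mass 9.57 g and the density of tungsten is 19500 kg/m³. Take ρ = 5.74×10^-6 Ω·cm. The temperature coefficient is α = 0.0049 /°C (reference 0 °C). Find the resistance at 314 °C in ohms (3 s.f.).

ρ = 5.74×10^-6 Ω·cm = 5.74×10^-8 Ω·m
A = m/(density·L) = 0.00957/(19500×7.04) = 6.9712e-08 m²
R = ρL/A = (5.74×10^-8)(7.04)/(6.9712e-08) = 5.797 Ω
R(314 °C) = 5.797 × (1 + 0.0049×314) = 14.7 Ω

14.7 Ω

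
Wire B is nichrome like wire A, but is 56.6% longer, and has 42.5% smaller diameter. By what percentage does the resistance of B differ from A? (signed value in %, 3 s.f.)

R ∝ L/d², so R_B/R_A = (1 + 56.6/100) × (1 − 42.5/100)⁻²
= 1.566 × 3.025 = 4.737
(R_B − R_A)/R_A = 4.737 − 1 = 374%

374%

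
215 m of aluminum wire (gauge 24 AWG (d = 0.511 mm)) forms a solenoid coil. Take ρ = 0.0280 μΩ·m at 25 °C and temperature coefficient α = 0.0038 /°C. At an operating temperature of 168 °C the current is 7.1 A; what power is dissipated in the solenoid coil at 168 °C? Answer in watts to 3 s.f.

ρ = 0.0280 μΩ·m = 2.80×10^-8 Ω·m
A = π(0.511/2 mm)² = π(2.5550e-04 m)² = 2.051e-07 m²
R₍25₎ = ρL/A = (2.80×10^-8)(215)/(2.051e-07) = 29.35 Ω
R₍168₎ = R₍25₎(1 + αΔT) = 29.35 × (1 + 0.0038×143) = 45.3 Ω
P = I²R = (7.1)² × 45.3 = 2280 W

2280 W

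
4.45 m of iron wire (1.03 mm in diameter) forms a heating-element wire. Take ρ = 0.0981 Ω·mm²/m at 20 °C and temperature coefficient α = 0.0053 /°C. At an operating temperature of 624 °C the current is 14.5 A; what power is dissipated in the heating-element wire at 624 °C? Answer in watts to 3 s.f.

463 W

ρ = 0.0981 Ω·mm²/m = 9.81×10^-8 Ω·m
A = π(d/2)² = π(5.1500e-04 m)² = 8.332e-07 m²
R₍20₎ = ρL/A = (9.81×10^-8)(4.45)/(8.332e-07) = 0.5239 Ω
R₍624₎ = R₍20₎(1 + αΔT) = 0.5239 × (1 + 0.0053×604) = 2.201 Ω
P = I²R = (14.5)² × 2.201 = 463 W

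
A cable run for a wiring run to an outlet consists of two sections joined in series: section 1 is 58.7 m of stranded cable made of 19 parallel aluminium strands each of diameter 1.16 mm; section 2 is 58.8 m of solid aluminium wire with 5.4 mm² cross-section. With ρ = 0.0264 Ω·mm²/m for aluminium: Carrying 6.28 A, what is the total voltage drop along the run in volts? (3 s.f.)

2.29 V

ρ = 0.0264 Ω·mm²/m = 2.64×10^-8 Ω·m
Section 1: A_strand = π(5.8000e-04)² = 1.057e-06 m²; R₁ = ρL/(N·A_s) = (2.64×10^-8)(58.7)/(19×1.057e-06) = 0.07718 Ω
Section 2: A = 5.4 mm² = 5.400e-06 m²
R₂ = (2.64×10^-8)(58.8)/(5.400e-06) = 0.2875 Ω
R = R₁ + R₂ = 0.3646 Ω
V = IR = 6.28 × 0.3646 = 2.29 V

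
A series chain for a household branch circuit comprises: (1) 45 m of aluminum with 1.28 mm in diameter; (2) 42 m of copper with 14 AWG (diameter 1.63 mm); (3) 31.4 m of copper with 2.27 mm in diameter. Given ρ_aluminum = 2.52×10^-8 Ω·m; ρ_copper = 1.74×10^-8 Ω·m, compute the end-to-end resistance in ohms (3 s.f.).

1.37 Ω

Seg 1: A = π(d/2)² = π(6.4000e-04 m)² = 1.287e-06 m²
R_1 = (2.52×10^-8)(45)/(1.287e-06) = 0.8813 Ω
Seg 2: A = π(1.63/2 mm)² = π(8.1500e-04 m)² = 2.087e-06 m²
R_2 = (1.74×10^-8)(42)/(2.087e-06) = 0.3502 Ω
Seg 3: A = π(d/2)² = π(1.1350e-03 m)² = 4.047e-06 m²
R_3 = (1.74×10^-8)(31.4)/(4.047e-06) = 0.135 Ω
R_total = R_1 + R_2 + R_3 = 1.37 Ω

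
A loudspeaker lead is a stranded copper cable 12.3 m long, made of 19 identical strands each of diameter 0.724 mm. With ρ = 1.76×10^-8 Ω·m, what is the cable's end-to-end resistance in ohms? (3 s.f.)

A_strand = π(3.6200e-04 m)² = 4.117e-07 m²
R_strand = ρL/A = (1.76×10^-8)(12.3)/(4.117e-07) = 0.5258 Ω
R_total = R_strand/N = 0.5258/19 = 0.0277 Ω

0.0277 Ω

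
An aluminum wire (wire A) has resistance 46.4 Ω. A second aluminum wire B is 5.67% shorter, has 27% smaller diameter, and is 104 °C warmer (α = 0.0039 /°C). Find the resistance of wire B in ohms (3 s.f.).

R ∝ ρL/d² with ρ ∝ (1+αΔT), so R_B/R_A = (1 − 5.67/100) × (1 − 27/100)⁻² × (1 + 0.0039×104)
= 0.9433 × 1.877 × 1.406 = 2.488
R_B = 2.488 × 46.4 = 115 Ω

115 Ω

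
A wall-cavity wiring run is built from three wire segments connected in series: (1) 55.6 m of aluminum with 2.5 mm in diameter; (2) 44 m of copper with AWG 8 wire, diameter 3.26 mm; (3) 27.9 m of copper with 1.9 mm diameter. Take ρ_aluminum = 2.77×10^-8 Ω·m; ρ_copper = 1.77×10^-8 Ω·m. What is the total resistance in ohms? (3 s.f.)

Seg 1: A = π(d/2)² = π(1.2500e-03 m)² = 4.909e-06 m²
R_1 = (2.77×10^-8)(55.6)/(4.909e-06) = 0.3138 Ω
Seg 2: A = π(3.26/2 mm)² = π(1.6300e-03 m)² = 8.347e-06 m²
R_2 = (1.77×10^-8)(44)/(8.347e-06) = 0.0933 Ω
Seg 3: A = π(d/2)² = π(9.5000e-04 m)² = 2.835e-06 m²
R_3 = (1.77×10^-8)(27.9)/(2.835e-06) = 0.1742 Ω
R_total = R_1 + R_2 + R_3 = 0.581 Ω

0.581 Ω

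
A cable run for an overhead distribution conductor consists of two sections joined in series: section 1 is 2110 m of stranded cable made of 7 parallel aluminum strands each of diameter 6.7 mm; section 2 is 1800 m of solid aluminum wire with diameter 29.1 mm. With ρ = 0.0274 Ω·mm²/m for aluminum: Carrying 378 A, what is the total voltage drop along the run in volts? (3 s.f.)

117 V

ρ = 0.0274 Ω·mm²/m = 2.74×10^-8 Ω·m
Section 1: A_strand = π(3.3500e-03)² = 3.526e-05 m²; R₁ = ρL/(N·A_s) = (2.74×10^-8)(2110)/(7×3.526e-05) = 0.2343 Ω
Section 2: A = π(d/2)² = π(1.4550e-02 m)² = 6.651e-04 m²
R₂ = (2.74×10^-8)(1800)/(6.651e-04) = 0.07416 Ω
R = R₁ + R₂ = 0.3084 Ω
V = IR = 378 × 0.3084 = 117 V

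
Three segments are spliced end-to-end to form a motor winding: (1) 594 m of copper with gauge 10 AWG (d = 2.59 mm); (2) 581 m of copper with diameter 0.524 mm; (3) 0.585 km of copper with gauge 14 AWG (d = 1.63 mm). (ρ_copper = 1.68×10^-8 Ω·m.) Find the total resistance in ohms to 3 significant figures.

51.9 Ω

Seg 1: A = π(2.59/2 mm)² = π(1.2950e-03 m)² = 5.269e-06 m²
R_1 = (1.68×10^-8)(594)/(5.269e-06) = 1.894 Ω
Seg 2: A = π(d/2)² = π(2.6200e-04 m)² = 2.157e-07 m²
R_2 = (1.68×10^-8)(581)/(2.157e-07) = 45.26 Ω
Seg 3: A = π(1.63/2 mm)² = π(8.1500e-04 m)² = 2.087e-06 m²
R_3 = (1.68×10^-8)(585)/(2.087e-06) = 4.71 Ω
R_total = R_1 + R_2 + R_3 = 51.9 Ω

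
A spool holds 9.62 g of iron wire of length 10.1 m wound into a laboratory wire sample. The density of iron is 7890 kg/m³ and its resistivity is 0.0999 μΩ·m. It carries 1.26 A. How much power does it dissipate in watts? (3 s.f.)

13.3 W

ρ = 0.0999 μΩ·m = 9.99×10^-8 Ω·m
A = m/(density·L) = 0.00962/(7890×10.1) = 1.2072e-07 m²
R = ρL/A = (9.99×10^-8)(10.1)/(1.2072e-07) = 8.358 Ω
P = I²R = (1.26)² × 8.358 = 13.3 W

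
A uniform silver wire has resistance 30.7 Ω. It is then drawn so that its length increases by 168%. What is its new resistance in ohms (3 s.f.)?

k = 1 + 168/100 = 2.68; volume constant ⇒ A' = A/k, so R' = k²R.
R' = 7.182 × 30.7 = 220 Ω

220 Ω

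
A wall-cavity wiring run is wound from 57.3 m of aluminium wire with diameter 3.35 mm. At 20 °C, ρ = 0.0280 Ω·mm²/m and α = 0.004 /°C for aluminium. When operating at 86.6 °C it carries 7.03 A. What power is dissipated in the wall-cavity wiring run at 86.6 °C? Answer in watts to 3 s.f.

ρ = 0.0280 Ω·mm²/m = 2.80×10^-8 Ω·m
A = π(d/2)² = π(1.6750e-03 m)² = 8.814e-06 m²
R₍20₎ = ρL/A = (2.80×10^-8)(57.3)/(8.814e-06) = 0.182 Ω
R₍86.6₎ = R₍20₎(1 + αΔT) = 0.182 × (1 + 0.004×66.6) = 0.2305 Ω
P = I²R = (7.03)² × 0.2305 = 11.4 W

11.4 W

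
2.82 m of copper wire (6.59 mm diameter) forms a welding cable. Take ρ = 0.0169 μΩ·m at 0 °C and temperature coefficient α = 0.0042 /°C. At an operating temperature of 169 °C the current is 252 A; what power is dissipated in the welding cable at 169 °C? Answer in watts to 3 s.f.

ρ = 0.0169 μΩ·m = 1.69×10^-8 Ω·m
A = π(d/2)² = π(3.2950e-03 m)² = 3.411e-05 m²
R₍0₎ = ρL/A = (1.69×10^-8)(2.82)/(3.411e-05) = 0.001397 Ω
R₍169₎ = R₍0₎(1 + αΔT) = 0.001397 × (1 + 0.0042×169) = 0.002389 Ω
P = I²R = (252)² × 0.002389 = 152 W

152 W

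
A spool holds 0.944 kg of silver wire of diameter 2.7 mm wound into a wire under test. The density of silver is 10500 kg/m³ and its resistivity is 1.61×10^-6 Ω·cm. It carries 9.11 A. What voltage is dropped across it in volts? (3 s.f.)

0.402 V

ρ = 1.61×10^-6 Ω·cm = 1.61×10^-8 Ω·m
A = π(d/2)² = π(1.3500e-03 m)² = 5.7256e-06 m²
L = m/(density·A) = 0.944/(10500×5.7256e-06) = 15.7 m
R = ρL/A = (1.61×10^-8)(15.7)/(5.7256e-06) = 0.04415 Ω
V = IR = 9.11 × 0.04415 = 0.402 V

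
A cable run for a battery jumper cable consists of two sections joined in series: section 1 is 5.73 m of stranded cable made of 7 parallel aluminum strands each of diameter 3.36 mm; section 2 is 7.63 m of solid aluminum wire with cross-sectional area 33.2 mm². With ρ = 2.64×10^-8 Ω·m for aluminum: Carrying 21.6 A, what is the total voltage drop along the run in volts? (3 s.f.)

0.184 V

Section 1: A_strand = π(1.6800e-03)² = 8.867e-06 m²; R₁ = ρL/(N·A_s) = (2.64×10^-8)(5.73)/(7×8.867e-06) = 0.002437 Ω
Section 2: A = 33.2 mm² = 3.320e-05 m²
R₂ = (2.64×10^-8)(7.63)/(3.320e-05) = 0.006067 Ω
R = R₁ + R₂ = 0.008504 Ω
V = IR = 21.6 × 0.008504 = 0.184 V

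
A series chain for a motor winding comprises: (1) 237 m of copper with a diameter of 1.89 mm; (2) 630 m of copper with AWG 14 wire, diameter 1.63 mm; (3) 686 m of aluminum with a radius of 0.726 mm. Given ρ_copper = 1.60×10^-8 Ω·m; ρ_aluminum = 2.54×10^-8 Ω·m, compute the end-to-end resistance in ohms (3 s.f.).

Seg 1: A = π(d/2)² = π(9.4500e-04 m)² = 2.806e-06 m²
R_1 = (1.60×10^-8)(237)/(2.806e-06) = 1.352 Ω
Seg 2: A = π(1.63/2 mm)² = π(8.1500e-04 m)² = 2.087e-06 m²
R_2 = (1.60×10^-8)(630)/(2.087e-06) = 4.831 Ω
Seg 3: A = πr² = π(7.2600e-04 m)² = 1.656e-06 m²
R_3 = (2.54×10^-8)(686)/(1.656e-06) = 10.52 Ω
R_total = R_1 + R_2 + R_3 = 16.7 Ω

16.7 Ω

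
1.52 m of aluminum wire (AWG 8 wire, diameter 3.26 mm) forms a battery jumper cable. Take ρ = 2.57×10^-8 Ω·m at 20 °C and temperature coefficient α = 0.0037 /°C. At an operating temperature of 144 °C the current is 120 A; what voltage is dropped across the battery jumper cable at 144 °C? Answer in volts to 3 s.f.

A = π(3.26/2 mm)² = π(1.6300e-03 m)² = 8.347e-06 m²
R₍20₎ = ρL/A = (2.57×10^-8)(1.52)/(8.347e-06) = 0.00468 Ω
R₍144₎ = R₍20₎(1 + αΔT) = 0.00468 × (1 + 0.0037×124) = 0.006827 Ω
V = IR = 120 × 0.006827 = 0.819 V

0.819 V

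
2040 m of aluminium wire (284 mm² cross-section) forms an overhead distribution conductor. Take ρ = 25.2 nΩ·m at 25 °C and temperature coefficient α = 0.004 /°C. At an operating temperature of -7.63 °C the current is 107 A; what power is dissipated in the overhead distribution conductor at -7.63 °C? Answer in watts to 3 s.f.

1800 W

ρ = 25.2 nΩ·m = 2.52×10^-8 Ω·m
A = 284 mm² = 2.840e-04 m²
R₍25₎ = ρL/A = (2.52×10^-8)(2040)/(2.840e-04) = 0.181 Ω
R₍-7.63₎ = R₍25₎(1 + αΔT) = 0.181 × (1 + 0.004×-32.6) = 0.1574 Ω
P = I²R = (107)² × 0.1574 = 1800 W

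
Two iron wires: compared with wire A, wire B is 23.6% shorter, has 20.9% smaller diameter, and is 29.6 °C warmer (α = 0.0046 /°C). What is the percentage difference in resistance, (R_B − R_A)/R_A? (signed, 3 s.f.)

38.7%

R ∝ ρL/d² with ρ ∝ (1+αΔT), so R_B/R_A = (1 − 23.6/100) × (1 − 20.9/100)⁻² × (1 + 0.0046×29.6)
= 0.764 × 1.598 × 1.136 = 1.387
(R_B − R_A)/R_A = 1.387 − 1 = 38.7%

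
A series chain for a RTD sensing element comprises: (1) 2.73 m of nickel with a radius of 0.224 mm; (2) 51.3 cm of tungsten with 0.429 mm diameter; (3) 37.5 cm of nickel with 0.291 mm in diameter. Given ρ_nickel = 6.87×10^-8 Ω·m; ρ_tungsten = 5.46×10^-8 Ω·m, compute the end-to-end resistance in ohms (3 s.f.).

1.77 Ω

Seg 1: A = πr² = π(2.2400e-04 m)² = 1.576e-07 m²
R_1 = (6.87×10^-8)(2.73)/(1.576e-07) = 1.19 Ω
Seg 2: A = π(d/2)² = π(2.1450e-04 m)² = 1.445e-07 m²
R_2 = (5.46×10^-8)(0.513)/(1.445e-07) = 0.1938 Ω
Seg 3: A = π(d/2)² = π(1.4550e-04 m)² = 6.651e-08 m²
R_3 = (6.87×10^-8)(0.375)/(6.651e-08) = 0.3874 Ω
R_total = R_1 + R_2 + R_3 = 1.77 Ω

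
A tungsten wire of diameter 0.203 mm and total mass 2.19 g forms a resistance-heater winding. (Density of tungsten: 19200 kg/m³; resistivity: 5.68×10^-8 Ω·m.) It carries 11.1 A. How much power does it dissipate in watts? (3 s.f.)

A = π(d/2)² = π(1.0150e-04 m)² = 3.2365e-08 m²
L = m/(density·A) = 0.00219/(19200×3.2365e-08) = 3.524 m
R = ρL/A = (5.68×10^-8)(3.524)/(3.2365e-08) = 6.185 Ω
P = I²R = (11.1)² × 6.185 = 762 W

762 W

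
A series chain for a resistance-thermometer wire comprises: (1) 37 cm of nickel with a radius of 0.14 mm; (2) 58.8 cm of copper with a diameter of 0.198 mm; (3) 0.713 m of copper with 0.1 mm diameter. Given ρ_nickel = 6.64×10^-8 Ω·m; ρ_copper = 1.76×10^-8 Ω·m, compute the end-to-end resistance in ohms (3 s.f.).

Seg 1: A = πr² = π(1.4000e-04 m)² = 6.158e-08 m²
R_1 = (6.64×10^-8)(0.37)/(6.158e-08) = 0.399 Ω
Seg 2: A = π(d/2)² = π(9.9000e-05 m)² = 3.079e-08 m²
R_2 = (1.76×10^-8)(0.588)/(3.079e-08) = 0.3361 Ω
Seg 3: A = π(d/2)² = π(5.0000e-05 m)² = 7.854e-09 m²
R_3 = (1.76×10^-8)(0.713)/(7.854e-09) = 1.598 Ω
R_total = R_1 + R_2 + R_3 = 2.33 Ω

2.33 Ω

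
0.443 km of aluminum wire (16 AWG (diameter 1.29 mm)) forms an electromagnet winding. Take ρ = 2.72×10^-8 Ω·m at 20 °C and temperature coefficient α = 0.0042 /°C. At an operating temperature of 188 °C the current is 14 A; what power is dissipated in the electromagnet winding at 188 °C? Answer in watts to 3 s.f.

3080 W

A = π(1.29/2 mm)² = π(6.4500e-04 m)² = 1.307e-06 m²
R₍20₎ = ρL/A = (2.72×10^-8)(443)/(1.307e-06) = 9.219 Ω
R₍188₎ = R₍20₎(1 + αΔT) = 9.219 × (1 + 0.0042×168) = 15.72 Ω
P = I²R = (14)² × 15.72 = 3080 W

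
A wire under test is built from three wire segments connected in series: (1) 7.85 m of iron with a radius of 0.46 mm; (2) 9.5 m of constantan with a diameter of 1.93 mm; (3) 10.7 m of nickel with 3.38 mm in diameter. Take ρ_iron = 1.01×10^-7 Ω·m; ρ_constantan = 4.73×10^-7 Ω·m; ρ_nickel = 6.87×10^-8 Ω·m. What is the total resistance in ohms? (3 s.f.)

Seg 1: A = πr² = π(4.6000e-04 m)² = 6.648e-07 m²
R_1 = (1.01×10^-7)(7.85)/(6.648e-07) = 1.193 Ω
Seg 2: A = π(d/2)² = π(9.6500e-04 m)² = 2.926e-06 m²
R_2 = (4.73×10^-7)(9.5)/(2.926e-06) = 1.536 Ω
Seg 3: A = π(d/2)² = π(1.6900e-03 m)² = 8.973e-06 m²
R_3 = (6.87×10^-8)(10.7)/(8.973e-06) = 0.08193 Ω
R_total = R_1 + R_2 + R_3 = 2.81 Ω

2.81 Ω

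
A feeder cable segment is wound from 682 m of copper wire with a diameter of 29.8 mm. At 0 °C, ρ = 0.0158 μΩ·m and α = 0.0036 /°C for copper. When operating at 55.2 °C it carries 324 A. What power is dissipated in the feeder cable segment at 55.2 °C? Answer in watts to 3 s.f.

1940 W

ρ = 0.0158 μΩ·m = 1.58×10^-8 Ω·m
A = π(d/2)² = π(1.4900e-02 m)² = 6.975e-04 m²
R₍0₎ = ρL/A = (1.58×10^-8)(682)/(6.975e-04) = 0.01545 Ω
R₍55.2₎ = R₍0₎(1 + αΔT) = 0.01545 × (1 + 0.0036×55.2) = 0.01852 Ω
P = I²R = (324)² × 0.01852 = 1940 W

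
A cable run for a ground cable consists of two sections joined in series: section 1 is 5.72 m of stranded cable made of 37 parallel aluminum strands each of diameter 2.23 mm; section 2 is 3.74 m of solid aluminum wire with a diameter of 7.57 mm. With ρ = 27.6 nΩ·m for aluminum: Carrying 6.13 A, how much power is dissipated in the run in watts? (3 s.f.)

ρ = 27.6 nΩ·m = 2.76×10^-8 Ω·m
Section 1: A_strand = π(1.1150e-03)² = 3.906e-06 m²; R₁ = ρL/(N·A_s) = (2.76×10^-8)(5.72)/(37×3.906e-06) = 0.001092 Ω
Section 2: A = π(d/2)² = π(3.7850e-03 m)² = 4.501e-05 m²
R₂ = (2.76×10^-8)(3.74)/(4.501e-05) = 0.002294 Ω
R = R₁ + R₂ = 0.003386 Ω
P = I²R = (6.13)² × 0.003386 = 0.127 W

0.127 W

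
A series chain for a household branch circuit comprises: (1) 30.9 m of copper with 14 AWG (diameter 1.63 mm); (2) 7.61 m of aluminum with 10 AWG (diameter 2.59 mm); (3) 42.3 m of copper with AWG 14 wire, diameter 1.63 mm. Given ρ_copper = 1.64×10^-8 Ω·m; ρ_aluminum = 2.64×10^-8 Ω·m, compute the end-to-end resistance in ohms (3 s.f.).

Seg 1: A = π(1.63/2 mm)² = π(8.1500e-04 m)² = 2.087e-06 m²
R_1 = (1.64×10^-8)(30.9)/(2.087e-06) = 0.2428 Ω
Seg 2: A = π(2.59/2 mm)² = π(1.2950e-03 m)² = 5.269e-06 m²
R_2 = (2.64×10^-8)(7.61)/(5.269e-06) = 0.03813 Ω
Seg 3: A = π(1.63/2 mm)² = π(8.1500e-04 m)² = 2.087e-06 m²
R_3 = (1.64×10^-8)(42.3)/(2.087e-06) = 0.3324 Ω
R_total = R_1 + R_2 + R_3 = 0.613 Ω

0.613 Ω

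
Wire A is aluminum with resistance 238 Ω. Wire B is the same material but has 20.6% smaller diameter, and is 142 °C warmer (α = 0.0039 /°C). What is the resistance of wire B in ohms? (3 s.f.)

R ∝ ρL/d² with ρ ∝ (1+αΔT), so R_B/R_A = (1 − 20.6/100)⁻² × (1 + 0.0039×142)
= 1.586 × 1.554 = 2.465
R_B = 2.465 × 238 = 587 Ω

587 Ω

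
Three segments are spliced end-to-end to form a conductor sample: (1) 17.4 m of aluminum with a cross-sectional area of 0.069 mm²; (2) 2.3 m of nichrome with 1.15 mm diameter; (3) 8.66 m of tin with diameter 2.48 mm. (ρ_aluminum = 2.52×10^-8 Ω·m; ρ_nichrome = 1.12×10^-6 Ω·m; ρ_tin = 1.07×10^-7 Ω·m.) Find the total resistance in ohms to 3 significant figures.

Seg 1: A = 0.069 mm² = 6.900e-08 m²
R_1 = (2.52×10^-8)(17.4)/(6.900e-08) = 6.355 Ω
Seg 2: A = π(d/2)² = π(5.7500e-04 m)² = 1.039e-06 m²
R_2 = (1.12×10^-6)(2.3)/(1.039e-06) = 2.48 Ω
Seg 3: A = π(d/2)² = π(1.2400e-03 m)² = 4.831e-06 m²
R_3 = (1.07×10^-7)(8.66)/(4.831e-06) = 0.1918 Ω
R_total = R_1 + R_2 + R_3 = 9.03 Ω

9.03 Ω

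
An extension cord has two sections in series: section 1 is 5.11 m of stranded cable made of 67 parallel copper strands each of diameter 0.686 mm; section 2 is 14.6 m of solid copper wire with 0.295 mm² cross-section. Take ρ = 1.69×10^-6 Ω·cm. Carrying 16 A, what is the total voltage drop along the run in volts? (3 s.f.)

ρ = 1.69×10^-6 Ω·cm = 1.69×10^-8 Ω·m
Section 1: A_strand = π(3.4300e-04)² = 3.696e-07 m²; R₁ = ρL/(N·A_s) = (1.69×10^-8)(5.11)/(67×3.696e-07) = 0.003487 Ω
Section 2: A = 0.295 mm² = 2.950e-07 m²
R₂ = (1.69×10^-8)(14.6)/(2.950e-07) = 0.8364 Ω
R = R₁ + R₂ = 0.8399 Ω
V = IR = 16 × 0.8399 = 13.4 V

13.4 V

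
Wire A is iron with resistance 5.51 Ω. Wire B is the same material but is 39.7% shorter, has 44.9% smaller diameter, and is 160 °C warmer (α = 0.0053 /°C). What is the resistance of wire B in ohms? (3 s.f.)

R ∝ ρL/d² with ρ ∝ (1+αΔT), so R_B/R_A = (1 − 39.7/100) × (1 − 44.9/100)⁻² × (1 + 0.0053×160)
= 0.603 × 3.294 × 1.848 = 3.67
R_B = 3.67 × 5.51 = 20.2 Ω

20.2 Ω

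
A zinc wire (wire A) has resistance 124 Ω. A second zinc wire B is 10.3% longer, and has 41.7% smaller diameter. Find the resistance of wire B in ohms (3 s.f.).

R ∝ L/d², so R_B/R_A = (1 + 10.3/100) × (1 − 41.7/100)⁻²
= 1.103 × 2.942 = 3.245
R_B = 3.245 × 124 = 402 Ω

402 Ω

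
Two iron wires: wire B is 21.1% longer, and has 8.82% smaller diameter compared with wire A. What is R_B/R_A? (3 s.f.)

R ∝ L/d², so R_B/R_A = (1 + 21.1/100) × (1 − 8.82/100)⁻²
= 1.211 × 1.203 = 1.46

1.46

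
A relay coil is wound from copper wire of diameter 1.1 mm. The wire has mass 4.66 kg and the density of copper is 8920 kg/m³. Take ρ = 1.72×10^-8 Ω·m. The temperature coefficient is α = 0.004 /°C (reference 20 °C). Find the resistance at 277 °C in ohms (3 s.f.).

A = π(d/2)² = π(5.5000e-04 m)² = 9.5033e-07 m²
L = m/(density·A) = 4.66/(8920×9.5033e-07) = 549.7 m
R = ρL/A = (1.72×10^-8)(549.7)/(9.5033e-07) = 9.949 Ω
R(277 °C) = 9.949 × (1 + 0.004×257) = 20.2 Ω

20.2 Ω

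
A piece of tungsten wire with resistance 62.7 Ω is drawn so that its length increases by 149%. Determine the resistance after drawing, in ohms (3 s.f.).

k = 1 + 149/100 = 2.49; volume constant ⇒ A' = A/k, so R' = k²R.
R' = 6.2 × 62.7 = 389 Ω

389 Ω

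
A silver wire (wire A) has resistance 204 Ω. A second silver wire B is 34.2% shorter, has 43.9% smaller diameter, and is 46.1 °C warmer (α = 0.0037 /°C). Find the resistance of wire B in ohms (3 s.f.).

499 Ω

R ∝ ρL/d² with ρ ∝ (1+αΔT), so R_B/R_A = (1 − 34.2/100) × (1 − 43.9/100)⁻² × (1 + 0.0037×46.1)
= 0.658 × 3.177 × 1.171 = 2.447
R_B = 2.447 × 204 = 499 Ω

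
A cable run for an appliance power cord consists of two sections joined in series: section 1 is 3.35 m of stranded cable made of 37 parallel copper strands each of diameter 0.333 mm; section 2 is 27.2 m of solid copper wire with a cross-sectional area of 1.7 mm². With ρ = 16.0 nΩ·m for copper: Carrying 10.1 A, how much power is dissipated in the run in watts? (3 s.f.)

ρ = 16.0 nΩ·m = 1.60×10^-8 Ω·m
Section 1: A_strand = π(1.6650e-04)² = 8.709e-08 m²; R₁ = ρL/(N·A_s) = (1.60×10^-8)(3.35)/(37×8.709e-08) = 0.01663 Ω
Section 2: A = 1.7 mm² = 1.700e-06 m²
R₂ = (1.60×10^-8)(27.2)/(1.700e-06) = 0.256 Ω
R = R₁ + R₂ = 0.2726 Ω
P = I²R = (10.1)² × 0.2726 = 27.8 W

27.8 W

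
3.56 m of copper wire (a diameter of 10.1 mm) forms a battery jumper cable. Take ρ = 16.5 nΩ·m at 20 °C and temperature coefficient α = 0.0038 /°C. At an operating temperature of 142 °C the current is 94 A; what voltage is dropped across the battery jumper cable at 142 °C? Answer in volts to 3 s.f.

0.101 V

ρ = 16.5 nΩ·m = 1.65×10^-8 Ω·m
A = π(d/2)² = π(5.0500e-03 m)² = 8.012e-05 m²
R₍20₎ = ρL/A = (1.65×10^-8)(3.56)/(8.012e-05) = 7.332×10^-4 Ω
R₍142₎ = R₍20₎(1 + αΔT) = 7.332×10^-4 × (1 + 0.0038×122) = 0.001073 Ω
V = IR = 94 × 0.001073 = 0.101 V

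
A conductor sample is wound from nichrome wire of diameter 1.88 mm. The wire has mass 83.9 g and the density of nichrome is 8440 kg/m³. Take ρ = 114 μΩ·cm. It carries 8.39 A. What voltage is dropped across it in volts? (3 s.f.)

12.3 V

ρ = 114 μΩ·cm = 1.14×10^-6 Ω·m
A = π(d/2)² = π(9.4000e-04 m)² = 2.7759e-06 m²
L = m/(density·A) = 0.0839/(8440×2.7759e-06) = 3.581 m
R = ρL/A = (1.14×10^-6)(3.581)/(2.7759e-06) = 1.471 Ω
V = IR = 8.39 × 1.471 = 12.3 V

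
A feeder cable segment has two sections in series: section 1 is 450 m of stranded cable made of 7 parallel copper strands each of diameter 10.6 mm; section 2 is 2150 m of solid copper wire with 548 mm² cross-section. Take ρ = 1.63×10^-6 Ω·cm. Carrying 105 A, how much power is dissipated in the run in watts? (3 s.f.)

ρ = 1.63×10^-6 Ω·cm = 1.63×10^-8 Ω·m
Section 1: A_strand = π(5.3000e-03)² = 8.825e-05 m²; R₁ = ρL/(N·A_s) = (1.63×10^-8)(450)/(7×8.825e-05) = 0.01187 Ω
Section 2: A = 548 mm² = 5.480e-04 m²
R₂ = (1.63×10^-8)(2150)/(5.480e-04) = 0.06395 Ω
R = R₁ + R₂ = 0.07582 Ω
P = I²R = (105)² × 0.07582 = 836 W

836 W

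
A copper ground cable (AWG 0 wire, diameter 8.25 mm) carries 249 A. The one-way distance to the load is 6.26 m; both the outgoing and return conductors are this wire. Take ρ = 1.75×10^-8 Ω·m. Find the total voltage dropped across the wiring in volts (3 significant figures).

A = π(8.25/2 mm)² = π(4.1250e-03 m)² = 5.346e-05 m²
Total conductor length (both ways) L = 2 × 6.26 = 12.52 m
R = ρL/A = (1.75×10^-8)(12.52)/(5.346e-05) = 0.004099 Ω
V = IR = 249 × 0.004099 = 1.02 V

1.02 V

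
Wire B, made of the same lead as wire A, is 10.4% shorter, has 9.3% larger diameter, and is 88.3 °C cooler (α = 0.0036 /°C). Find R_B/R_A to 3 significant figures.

0.512

R ∝ ρL/d² with ρ ∝ (1+αΔT), so R_B/R_A = (1 − 10.4/100) × (1 + 9.3/100)⁻² × (1 − 0.0036×88.3)
= 0.896 × 0.8371 × 0.6821 = 0.512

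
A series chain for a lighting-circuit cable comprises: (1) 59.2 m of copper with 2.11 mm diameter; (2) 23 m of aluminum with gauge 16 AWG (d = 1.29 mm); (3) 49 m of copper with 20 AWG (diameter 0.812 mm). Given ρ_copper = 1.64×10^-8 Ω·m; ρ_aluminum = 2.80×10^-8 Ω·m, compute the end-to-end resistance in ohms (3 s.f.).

Seg 1: A = π(d/2)² = π(1.0550e-03 m)² = 3.497e-06 m²
R_1 = (1.64×10^-8)(59.2)/(3.497e-06) = 0.2777 Ω
Seg 2: A = π(1.29/2 mm)² = π(6.4500e-04 m)² = 1.307e-06 m²
R_2 = (2.80×10^-8)(23)/(1.307e-06) = 0.4927 Ω
Seg 3: A = π(0.812/2 mm)² = π(4.0600e-04 m)² = 5.178e-07 m²
R_3 = (1.64×10^-8)(49)/(5.178e-07) = 1.552 Ω
R_total = R_1 + R_2 + R_3 = 2.32 Ω

2.32 Ω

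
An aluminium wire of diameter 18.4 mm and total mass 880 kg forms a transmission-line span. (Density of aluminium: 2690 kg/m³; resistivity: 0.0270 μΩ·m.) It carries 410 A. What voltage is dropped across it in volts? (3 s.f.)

51.2 V

ρ = 0.0270 μΩ·m = 2.70×10^-8 Ω·m
A = π(d/2)² = π(9.2000e-03 m)² = 2.6590e-04 m²
L = m/(density·A) = 880/(2690×2.6590e-04) = 1230 m
R = ρL/A = (2.70×10^-8)(1230)/(2.6590e-04) = 0.1249 Ω
V = IR = 410 × 0.1249 = 51.2 V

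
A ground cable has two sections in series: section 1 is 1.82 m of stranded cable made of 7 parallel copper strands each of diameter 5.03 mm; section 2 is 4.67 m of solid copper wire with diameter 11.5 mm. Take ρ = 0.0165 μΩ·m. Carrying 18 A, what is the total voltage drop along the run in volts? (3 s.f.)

ρ = 0.0165 μΩ·m = 1.65×10^-8 Ω·m
Section 1: A_strand = π(2.5150e-03)² = 1.987e-05 m²; R₁ = ρL/(N·A_s) = (1.65×10^-8)(1.82)/(7×1.987e-05) = 2.159×10^-4 Ω
Section 2: A = π(d/2)² = π(5.7500e-03 m)² = 1.039e-04 m²
R₂ = (1.65×10^-8)(4.67)/(1.039e-04) = 7.418×10^-4 Ω
R = R₁ + R₂ = 9.577×10^-4 Ω
V = IR = 18 × 9.577×10^-4 = 0.0172 V

0.0172 V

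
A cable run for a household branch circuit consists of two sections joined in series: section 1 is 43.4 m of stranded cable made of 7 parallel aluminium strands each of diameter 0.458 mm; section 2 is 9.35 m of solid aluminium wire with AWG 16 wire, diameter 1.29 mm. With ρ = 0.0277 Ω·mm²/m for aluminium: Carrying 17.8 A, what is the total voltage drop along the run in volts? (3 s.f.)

22.1 V

ρ = 0.0277 Ω·mm²/m = 2.77×10^-8 Ω·m
Section 1: A_strand = π(2.2900e-04)² = 1.647e-07 m²; R₁ = ρL/(N·A_s) = (2.77×10^-8)(43.4)/(7×1.647e-07) = 1.042 Ω
Section 2: A = π(1.29/2 mm)² = π(6.4500e-04 m)² = 1.307e-06 m²
R₂ = (2.77×10^-8)(9.35)/(1.307e-06) = 0.1982 Ω
R = R₁ + R₂ = 1.241 Ω
V = IR = 17.8 × 1.241 = 22.1 V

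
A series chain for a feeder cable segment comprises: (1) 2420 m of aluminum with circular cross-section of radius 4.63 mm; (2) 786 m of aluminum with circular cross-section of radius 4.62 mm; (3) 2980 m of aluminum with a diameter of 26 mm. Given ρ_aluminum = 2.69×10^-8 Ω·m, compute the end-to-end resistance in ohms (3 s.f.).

Seg 1: A = πr² = π(4.6300e-03 m)² = 6.735e-05 m²
R_1 = (2.69×10^-8)(2420)/(6.735e-05) = 0.9666 Ω
Seg 2: A = πr² = π(4.6200e-03 m)² = 6.706e-05 m²
R_2 = (2.69×10^-8)(786)/(6.706e-05) = 0.3153 Ω
Seg 3: A = π(d/2)² = π(1.3000e-02 m)² = 5.309e-04 m²
R_3 = (2.69×10^-8)(2980)/(5.309e-04) = 0.151 Ω
R_total = R_1 + R_2 + R_3 = 1.43 Ω

1.43 Ω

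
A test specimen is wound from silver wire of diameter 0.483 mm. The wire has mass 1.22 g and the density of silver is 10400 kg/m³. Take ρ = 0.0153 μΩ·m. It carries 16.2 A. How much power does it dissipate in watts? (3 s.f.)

ρ = 0.0153 μΩ·m = 1.53×10^-8 Ω·m
A = π(d/2)² = π(2.4150e-04 m)² = 1.8322e-07 m²
L = m/(density·A) = 0.00122/(10400×1.8322e-07) = 0.6402 m
R = ρL/A = (1.53×10^-8)(0.6402)/(1.8322e-07) = 0.05346 Ω
P = I²R = (16.2)² × 0.05346 = 14.0 W

14.0 W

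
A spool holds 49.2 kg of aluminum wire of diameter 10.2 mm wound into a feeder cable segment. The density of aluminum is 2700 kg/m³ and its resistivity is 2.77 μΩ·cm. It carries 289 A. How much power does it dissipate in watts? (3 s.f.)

6310 W

ρ = 2.77 μΩ·cm = 2.77×10^-8 Ω·m
A = π(d/2)² = π(5.1000e-03 m)² = 8.1713e-05 m²
L = m/(density·A) = 49.2/(2700×8.1713e-05) = 223 m
R = ρL/A = (2.77×10^-8)(223)/(8.1713e-05) = 0.0756 Ω
P = I²R = (289)² × 0.0756 = 6310 W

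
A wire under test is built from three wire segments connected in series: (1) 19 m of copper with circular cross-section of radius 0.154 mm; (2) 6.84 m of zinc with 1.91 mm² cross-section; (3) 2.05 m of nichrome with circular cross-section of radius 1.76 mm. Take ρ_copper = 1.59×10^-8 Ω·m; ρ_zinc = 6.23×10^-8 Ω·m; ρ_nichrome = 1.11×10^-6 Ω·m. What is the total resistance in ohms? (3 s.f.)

Seg 1: A = πr² = π(1.5400e-04 m)² = 7.451e-08 m²
R_1 = (1.59×10^-8)(19)/(7.451e-08) = 4.055 Ω
Seg 2: A = 1.91 mm² = 1.910e-06 m²
R_2 = (6.23×10^-8)(6.84)/(1.910e-06) = 0.2231 Ω
Seg 3: A = πr² = π(1.7600e-03 m)² = 9.731e-06 m²
R_3 = (1.11×10^-6)(2.05)/(9.731e-06) = 0.2338 Ω
R_total = R_1 + R_2 + R_3 = 4.51 Ω

4.51 Ω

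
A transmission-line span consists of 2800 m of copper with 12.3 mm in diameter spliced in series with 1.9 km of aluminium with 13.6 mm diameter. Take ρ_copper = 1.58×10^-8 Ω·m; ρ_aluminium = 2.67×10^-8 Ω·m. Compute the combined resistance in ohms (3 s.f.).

Segment 1: A = π(d/2)² = π(6.1500e-03 m)² = 1.188e-04 m²
R₁ = ρL/A = (1.58×10^-8)(2800)/(1.188e-04) = 0.3723 Ω
Segment 2: A = π(d/2)² = π(6.8000e-03 m)² = 1.453e-04 m²
R₂ = (2.67×10^-8)(1900)/(1.453e-04) = 0.3492 Ω
R = R₁ + R₂ = 0.722 Ω

0.722 Ω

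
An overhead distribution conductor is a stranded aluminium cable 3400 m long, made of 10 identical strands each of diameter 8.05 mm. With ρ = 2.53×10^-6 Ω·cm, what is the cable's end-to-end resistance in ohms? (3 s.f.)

ρ = 2.53×10^-6 Ω·cm = 2.53×10^-8 Ω·m
A_strand = π(4.0250e-03 m)² = 5.090e-05 m²
R_strand = ρL/A = (2.53×10^-8)(3400)/(5.090e-05) = 1.69 Ω
R_total = R_strand/N = 1.69/10 = 0.169 Ω

0.169 Ω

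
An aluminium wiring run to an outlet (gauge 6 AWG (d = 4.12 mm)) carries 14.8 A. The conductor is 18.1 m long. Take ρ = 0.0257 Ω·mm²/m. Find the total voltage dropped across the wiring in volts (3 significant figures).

0.516 V

ρ = 0.0257 Ω·mm²/m = 2.57×10^-8 Ω·m
A = π(4.12/2 mm)² = π(2.0600e-03 m)² = 1.333e-05 m²
R = ρL/A = (2.57×10^-8)(18.1)/(1.333e-05) = 0.03489 Ω
V = IR = 14.8 × 0.03489 = 0.516 V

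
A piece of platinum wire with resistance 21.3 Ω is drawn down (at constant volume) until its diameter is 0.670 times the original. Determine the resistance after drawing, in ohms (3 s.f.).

106 Ω

Volume constant ⇒ L' = L/r² with r = 0.67. R' = ρL'/A' = ρ(L/r²)/(πr²d₀²/4) = R/r⁴.
R' = 4.963 × 21.3 = 106 Ω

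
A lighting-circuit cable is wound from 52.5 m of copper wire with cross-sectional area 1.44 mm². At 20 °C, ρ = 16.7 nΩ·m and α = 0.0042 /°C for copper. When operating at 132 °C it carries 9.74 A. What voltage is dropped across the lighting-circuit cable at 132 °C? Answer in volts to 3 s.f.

ρ = 16.7 nΩ·m = 1.67×10^-8 Ω·m
A = 1.44 mm² = 1.440e-06 m²
R₍20₎ = ρL/A = (1.67×10^-8)(52.5)/(1.440e-06) = 0.6089 Ω
R₍132₎ = R₍20₎(1 + αΔT) = 0.6089 × (1 + 0.0042×112) = 0.8953 Ω
V = IR = 9.74 × 0.8953 = 8.72 V

8.72 V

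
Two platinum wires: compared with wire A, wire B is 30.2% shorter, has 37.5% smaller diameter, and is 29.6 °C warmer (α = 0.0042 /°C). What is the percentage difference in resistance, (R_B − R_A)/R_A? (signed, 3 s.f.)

R ∝ ρL/d² with ρ ∝ (1+αΔT), so R_B/R_A = (1 − 30.2/100) × (1 − 37.5/100)⁻² × (1 + 0.0042×29.6)
= 0.698 × 2.56 × 1.124 = 2.009
(R_B − R_A)/R_A = 2.009 − 1 = 101%

101%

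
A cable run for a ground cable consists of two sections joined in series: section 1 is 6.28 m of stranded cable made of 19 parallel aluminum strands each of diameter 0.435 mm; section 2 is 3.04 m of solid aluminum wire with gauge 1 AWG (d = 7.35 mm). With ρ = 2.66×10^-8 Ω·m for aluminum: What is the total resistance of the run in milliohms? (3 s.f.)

61.1 mΩ

Section 1: A_strand = π(2.1750e-04)² = 1.486e-07 m²; R₁ = ρL/(N·A_s) = (2.66×10^-8)(6.28)/(19×1.486e-07) = 0.05916 Ω
Section 2: A = π(7.35/2 mm)² = π(3.6750e-03 m)² = 4.243e-05 m²
R₂ = (2.66×10^-8)(3.04)/(4.243e-05) = 0.001906 Ω
R = R₁ + R₂ = 61.1 mΩ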